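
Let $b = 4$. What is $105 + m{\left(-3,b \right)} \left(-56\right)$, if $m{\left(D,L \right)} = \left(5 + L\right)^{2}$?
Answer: $-4431$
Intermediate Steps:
$105 + m{\left(-3,b \right)} \left(-56\right) = 105 + \left(5 + 4\right)^{2} \left(-56\right) = 105 + 9^{2} \left(-56\right) = 105 + 81 \left(-56\right) = 105 - 4536 = -4431$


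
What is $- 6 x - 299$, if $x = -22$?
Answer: $-167$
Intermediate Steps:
$- 6 x - 299 = \left(-6\right) \left(-22\right) - 299 = 132 - 299 = -167$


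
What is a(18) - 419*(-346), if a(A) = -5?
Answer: 144969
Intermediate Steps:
a(A) = -5 (a(A) = -1*5 = -5)
a(18) - 419*(-346) = -5 - 419*(-346) = -5 + 144974 = 144969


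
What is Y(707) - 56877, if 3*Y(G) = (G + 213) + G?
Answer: -169004/3 ≈ -56335.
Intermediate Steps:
Y(G) = 71 + 2*G/3 (Y(G) = ((G + 213) + G)/3 = ((213 + G) + G)/3 = (213 + 2*G)/3 = 71 + 2*G/3)
Y(707) - 56877 = (71 + (⅔)*707) - 56877 = (71 + 1414/3) - 56877 = 1627/3 - 56877 = -169004/3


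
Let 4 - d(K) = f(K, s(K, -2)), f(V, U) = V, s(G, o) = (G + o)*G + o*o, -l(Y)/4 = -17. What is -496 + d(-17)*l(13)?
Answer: 932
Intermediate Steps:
l(Y) = 68 (l(Y) = -4*(-17) = 68)
s(G, o) = o² + G*(G + o) (s(G, o) = G*(G + o) + o² = o² + G*(G + o))
d(K) = 4 - K
-496 + d(-17)*l(13) = -496 + (4 - 1*(-17))*68 = -496 + (4 + 17)*68 = -496 + 21*68 = -496 + 1428 = 932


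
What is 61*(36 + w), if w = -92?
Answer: -3416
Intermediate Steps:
61*(36 + w) = 61*(36 - 92) = 61*(-56) = -3416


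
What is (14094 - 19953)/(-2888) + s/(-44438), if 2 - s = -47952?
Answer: 60935545/64168472 ≈ 0.94962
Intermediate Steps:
s = 47954 (s = 2 - 1*(-47952) = 2 + 47952 = 47954)
(14094 - 19953)/(-2888) + s/(-44438) = (14094 - 19953)/(-2888) + 47954/(-44438) = -5859*(-1/2888) + 47954*(-1/44438) = 5859/2888 - 23977/22219 = 60935545/64168472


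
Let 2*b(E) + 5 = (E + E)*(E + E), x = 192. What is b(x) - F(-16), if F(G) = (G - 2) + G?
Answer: 147519/2 ≈ 73760.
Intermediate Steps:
F(G) = -2 + 2*G (F(G) = (-2 + G) + G = -2 + 2*G)
b(E) = -5/2 + 2*E² (b(E) = -5/2 + ((E + E)*(E + E))/2 = -5/2 + ((2*E)*(2*E))/2 = -5/2 + (4*E²)/2 = -5/2 + 2*E²)
b(x) - F(-16) = (-5/2 + 2*192²) - (-2 + 2*(-16)) = (-5/2 + 2*36864) - (-2 - 32) = (-5/2 + 73728) - 1*(-34) = 147451/2 + 34 = 147519/2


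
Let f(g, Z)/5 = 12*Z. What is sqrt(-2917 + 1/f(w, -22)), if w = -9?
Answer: I*sqrt(1270645530)/660 ≈ 54.009*I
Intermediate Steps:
f(g, Z) = 60*Z (f(g, Z) = 5*(12*Z) = 60*Z)
sqrt(-2917 + 1/f(w, -22)) = sqrt(-2917 + 1/(60*(-22))) = sqrt(-2917 + 1/(-1320)) = sqrt(-2917 - 1/1320) = sqrt(-3850441/1320) = I*sqrt(1270645530)/660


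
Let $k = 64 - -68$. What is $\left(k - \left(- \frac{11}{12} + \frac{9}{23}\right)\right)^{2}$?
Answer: $\frac{1337876929}{76176} \approx 17563.0$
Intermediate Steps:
$k = 132$ ($k = 64 + 68 = 132$)
$\left(k - \left(- \frac{11}{12} + \frac{9}{23}\right)\right)^{2} = \left(132 - \left(- \frac{11}{12} + \frac{9}{23}\right)\right)^{2} = \left(132 - - \frac{145}{276}\right)^{2} = \left(132 + \left(\frac{11}{12} - \frac{9}{23}\right)\right)^{2} = \left(132 + \frac{145}{276}\right)^{2} = \left(\frac{36577}{276}\right)^{2} = \frac{1337876929}{76176}$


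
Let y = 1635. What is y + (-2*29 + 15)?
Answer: 1592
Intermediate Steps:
y + (-2*29 + 15) = 1635 + (-2*29 + 15) = 1635 + (-58 + 15) = 1635 - 43 = 1592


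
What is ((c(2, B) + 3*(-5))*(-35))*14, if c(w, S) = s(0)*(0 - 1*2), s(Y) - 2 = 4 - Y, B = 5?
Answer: 13230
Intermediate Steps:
s(Y) = 6 - Y (s(Y) = 2 + (4 - Y) = 6 - Y)
c(w, S) = -12 (c(w, S) = (6 - 1*0)*(0 - 1*2) = (6 + 0)*(0 - 2) = 6*(-2) = -12)
((c(2, B) + 3*(-5))*(-35))*14 = ((-12 + 3*(-5))*(-35))*14 = ((-12 - 15)*(-35))*14 = -27*(-35)*14 = 945*14 = 13230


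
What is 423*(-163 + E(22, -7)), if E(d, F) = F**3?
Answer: -214038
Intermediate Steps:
423*(-163 + E(22, -7)) = 423*(-163 + (-7)**3) = 423*(-163 - 343) = 423*(-506) = -214038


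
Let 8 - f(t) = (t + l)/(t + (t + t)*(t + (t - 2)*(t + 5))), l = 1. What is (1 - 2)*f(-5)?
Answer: -364/45 ≈ -8.0889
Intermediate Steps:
f(t) = 8 - (1 + t)/(t + 2*t*(t + (-2 + t)*(5 + t))) (f(t) = 8 - (t + 1)/(t + (t + t)*(t + (t - 2)*(t + 5))) = 8 - (1 + t)/(t + (2*t)*(t + (-2 + t)*(5 + t))) = 8 - (1 + t)/(t + 2*t*(t + (-2 + t)*(5 + t))))
(1 - 2)*f(-5) = (1 - 2)*((-1 - 153*(-5) + 16*(-5)³ + 64*(-5)²)/((-5)*(-19 + 2*(-5)² + 8*(-5)))) = -(-1)*(-1 + 765 + 16*(-125) + 64*25)/(5*(-19 + 2*25 - 40)) = -(-1)*(-1 + 765 - 2000 + 1600)/(5*(-19 + 50 - 40)) = -(-1)*364/(5*(-9)) = -(-1)*(-1)*364/(5*9) = -1*364/45 = -364/45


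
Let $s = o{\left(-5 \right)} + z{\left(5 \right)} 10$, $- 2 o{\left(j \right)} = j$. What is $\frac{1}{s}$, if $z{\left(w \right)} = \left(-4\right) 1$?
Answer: $- \frac{2}{75} \approx -0.026667$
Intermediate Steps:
$z{\left(w \right)} = -4$
$o{\left(j \right)} = - \frac{j}{2}$
$s = - \frac{75}{2}$ ($s = \left(- \frac{1}{2}\right) \left(-5\right) - 40 = \frac{5}{2} - 40 = - \frac{75}{2} \approx -37.5$)
$\frac{1}{s} = \frac{1}{- \frac{75}{2}} = - \frac{2}{75}$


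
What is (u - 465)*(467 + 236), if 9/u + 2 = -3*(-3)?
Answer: -2281938/7 ≈ -3.2599e+5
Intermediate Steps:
u = 9/7 (u = 9/(-2 - 3*(-3)) = 9/(-2 + 9) = 9/7 ≈ 1.2857)
(u - 465)*(467 + 236) = (9/7 - 465)*(467 + 236) = -3246/7*703 = -2281938/7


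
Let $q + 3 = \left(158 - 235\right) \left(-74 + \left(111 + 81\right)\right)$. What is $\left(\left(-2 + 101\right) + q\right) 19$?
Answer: $-170810$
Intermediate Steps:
$q = -9089$ ($q = -3 + \left(158 - 235\right) \left(-74 + \left(111 + 81\right)\right) = -3 - 77 \left(-74 + 192\right) = -3 - 9086 = -9089$)
$\left(\left(-2 + 101\right) + q\right) 19 = \left(\left(-2 + 101\right) - 9089\right) 19 = \left(99 - 9089\right) 19 = \left(-8990\right) 19 = -170810$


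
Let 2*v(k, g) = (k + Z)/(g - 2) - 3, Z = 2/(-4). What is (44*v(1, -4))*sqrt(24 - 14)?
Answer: -407*sqrt(10)/6 ≈ -214.51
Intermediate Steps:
Z = -1/2 (Z = 2*(-1/4) = -1/2 ≈ -0.50000)
v(k, g) = -3/2 + (-1/2 + k)/(2*(-2 + g)) (v(k, g) = ((k - 1/2)/(g - 2) - 3)/2 = ((-1/2 + k)/(-2 + g) - 3)/2 = (-3 + (-1/2 + k)/(-2 + g))/2 = -3/2 + (-1/2 + k)/(2*(-2 + g)))
(44*v(1, -4))*sqrt(24 - 14) = (44*((11 - 6*(-4) + 2*1)/(4*(-2 - 4))))*sqrt(24 - 14) = (44*((1/4)*(11 + 24 + 2)/(-6)))*sqrt(10) = (44*((1/4)*(-1/6)*37))*sqrt(10) = (44*(-37/24))*sqrt(10) = -407*sqrt(10)/6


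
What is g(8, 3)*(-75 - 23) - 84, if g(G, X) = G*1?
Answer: -868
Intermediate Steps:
g(G, X) = G
g(8, 3)*(-75 - 23) - 84 = 8*(-75 - 23) - 84 = 8*(-98) - 84 = -784 - 84 = -868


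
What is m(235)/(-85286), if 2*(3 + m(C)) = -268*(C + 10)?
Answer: 32833/85286 ≈ 0.38498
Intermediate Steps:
m(C) = -1343 - 134*C (m(C) = -3 + (-268*(C + 10))/2 = -3 + (-268*(10 + C))/2 = -3 + (-2680 - 268*C)/2 = -3 + (-1340 - 134*C) = -1343 - 134*C)
m(235)/(-85286) = (-1343 - 134*235)/(-85286) = (-1343 - 31490)*(-1/85286) = -32833*(-1/85286) = 32833/85286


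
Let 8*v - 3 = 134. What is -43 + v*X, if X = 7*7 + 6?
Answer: 7191/8 ≈ 898.88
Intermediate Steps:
v = 137/8 (v = 3/8 + (1/8)*134 = 3/8 + 67/4 = 137/8 ≈ 17.125)
X = 55 (X = 49 + 6 = 55)
-43 + v*X = -43 + (137/8)*55 = -43 + 7535/8 = 7191/8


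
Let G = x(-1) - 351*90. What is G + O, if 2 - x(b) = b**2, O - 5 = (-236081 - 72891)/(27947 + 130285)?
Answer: -1249477115/39558 ≈ -31586.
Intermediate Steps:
O = 120547/39558 (O = 5 + (-236081 - 72891)/(27947 + 130285) = 5 - 308972/158232 = 5 - 308972*1/158232 = 5 - 77243/39558 = 120547/39558 ≈ 3.0473)
x(b) = 2 - b**2
G = -31589 (G = (2 - 1*(-1)**2) - 351*90 = (2 - 1*1) - 31590 = (2 - 1) - 31590 = 1 - 31590 = -31589)
G + O = -31589 + 120547/39558 = -1249477115/39558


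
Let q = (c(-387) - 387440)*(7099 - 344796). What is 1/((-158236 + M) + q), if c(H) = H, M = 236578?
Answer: 1/130968092761 ≈ 7.6354e-12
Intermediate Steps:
q = 130968014419 (q = (-387 - 387440)*(7099 - 344796) = -387827*(-337697) = 130968014419)
1/((-158236 + M) + q) = 1/((-158236 + 236578) + 130968014419) = 1/(78342 + 130968014419) = 1/130968092761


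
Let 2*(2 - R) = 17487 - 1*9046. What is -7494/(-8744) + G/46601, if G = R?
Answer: 156170665/203739572 ≈ 0.76652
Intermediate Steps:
R = -8437/2 (R = 2 - (17487 - 1*9046)/2 = 2 - (17487 - 9046)/2 = 2 - ½*8441 = 2 - 8441/2 = -8437/2 ≈ -4218.5)
G = -8437/2 ≈ -4218.5
-7494/(-8744) + G/46601 = -7494/(-8744) - 8437/2/46601 = -7494*(-1/8744) - 8437/2*1/46601 = 3747/4372 - 8437/93202 = 156170665/203739572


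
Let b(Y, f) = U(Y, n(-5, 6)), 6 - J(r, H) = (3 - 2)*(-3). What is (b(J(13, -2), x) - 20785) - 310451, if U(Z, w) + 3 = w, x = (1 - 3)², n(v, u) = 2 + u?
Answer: -331231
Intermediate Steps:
J(r, H) = 9 (J(r, H) = 6 - (3 - 2)*(-3) = 6 - (-3) = 6 - 1*(-3) = 6 + 3 = 9)
x = 4 (x = (-2)² = 4)
U(Z, w) = -3 + w
b(Y, f) = 5 (b(Y, f) = -3 + (2 + 6) = -3 + 8 = 5)
(b(J(13, -2), x) - 20785) - 310451 = (5 - 20785) - 310451 = -20780 - 310451 = -331231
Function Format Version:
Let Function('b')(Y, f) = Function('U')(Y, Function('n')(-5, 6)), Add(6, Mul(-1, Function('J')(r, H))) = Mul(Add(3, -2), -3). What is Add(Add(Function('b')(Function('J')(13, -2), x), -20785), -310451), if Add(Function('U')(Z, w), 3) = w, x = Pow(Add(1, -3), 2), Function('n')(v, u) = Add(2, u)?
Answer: -331231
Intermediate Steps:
Function('J')(r, H) = 9 (Function('J')(r, H) = Add(6, Mul(-1, Mul(Add(3, -2), -3))) = Add(6, Mul(-1, Mul(1, -3))) = Add(6, Mul(-1, -3)) = Add(6, 3) = 9)
x = 4 (x = Pow(-2, 2) = 4)
Function('U')(Z, w) = Add(-3, w)
Function('b')(Y, f) = 5 (Function('b')(Y, f) = Add(-3, Add(2, 6)) = Add(-3, 8) = 5)
Add(Add(Function('b')(Function('J')(13, -2), x), -20785), -310451) = Add(Add(5, -20785), -310451) = Add(-20780, -310451) = -331231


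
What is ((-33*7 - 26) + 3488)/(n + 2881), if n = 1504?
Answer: 3231/4385 ≈ 0.73683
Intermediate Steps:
((-33*7 - 26) + 3488)/(n + 2881) = ((-33*7 - 26) + 3488)/(1504 + 2881) = ((-231 - 26) + 3488)/4385 = (-257 + 3488)*(1/4385) = 3231*(1/4385) = 3231/4385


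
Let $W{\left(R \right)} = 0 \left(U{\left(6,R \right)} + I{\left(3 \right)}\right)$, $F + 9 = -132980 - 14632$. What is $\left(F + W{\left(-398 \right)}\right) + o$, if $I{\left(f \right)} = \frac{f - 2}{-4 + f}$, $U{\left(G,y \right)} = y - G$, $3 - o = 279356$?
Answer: $-426974$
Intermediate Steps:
$o = -279353$ ($o = 3 - 279356 = -279353$)
$I{\left(f \right)} = \frac{-2 + f}{-4 + f}$
$F = -147621$ ($F = -9 - 147612 = -147621$)
$W{\left(R \right)} = 0$ ($W{\left(R \right)} = 0 \left(\left(R - 6\right) + \frac{-2 + 3}{-4 + 3}\right) = 0 \left(\left(R - 6\right) + \frac{1}{-1} \cdot 1\right) = 0 \left(\left(-6 + R\right) - 1\right) = 0 \left(-7 + R\right) = 0$)
$\left(F + W{\left(-398 \right)}\right) + o = \left(-147621 + 0\right) - 279353 = -147621 - 279353 = -426974$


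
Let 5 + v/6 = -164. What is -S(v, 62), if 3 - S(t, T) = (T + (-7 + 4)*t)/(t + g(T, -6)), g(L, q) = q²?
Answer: -3019/489 ≈ -6.1738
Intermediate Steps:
v = -1014 (v = -30 + 6*(-164) = -30 - 984 = -1014)
S(t, T) = 3 - (T - 3*t)/(36 + t) (S(t, T) = 3 - (T + (-7 + 4)*t)/(t + (-6)²) = 3 - (T - 3*t)/(t + 36) = 3 - (T - 3*t)/(36 + t))
-S(v, 62) = -(108 - 1*62 + 6*(-1014))/(36 - 1014) = -(108 - 62 - 6084)/(-978) = -(-1)*(-6038)/978 = -1*3019/489 = -3019/489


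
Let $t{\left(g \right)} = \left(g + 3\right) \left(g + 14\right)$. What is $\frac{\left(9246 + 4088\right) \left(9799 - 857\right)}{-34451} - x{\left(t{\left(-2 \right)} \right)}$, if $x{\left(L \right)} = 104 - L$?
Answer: $- \frac{122402120}{34451} \approx -3552.9$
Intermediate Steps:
$t{\left(g \right)} = \left(3 + g\right) \left(14 + g\right)$
$\frac{\left(9246 + 4088\right) \left(9799 - 857\right)}{-34451} - x{\left(t{\left(-2 \right)} \right)} = \frac{\left(9246 + 4088\right) \left(9799 - 857\right)}{-34451} - \left(104 - \left(42 + \left(-2\right)^{2} + 17 \left(-2\right)\right)\right) = 13334 \cdot 8942 \left(- \frac{1}{34451}\right) - \left(104 - \left(42 + 4 - 34\right)\right) = 119232628 \left(- \frac{1}{34451}\right) - \left(104 - 12\right) = - \frac{119232628}{34451} - \left(104 - 12\right) = - \frac{119232628}{34451} - 92 = - \frac{122402120}{34451}$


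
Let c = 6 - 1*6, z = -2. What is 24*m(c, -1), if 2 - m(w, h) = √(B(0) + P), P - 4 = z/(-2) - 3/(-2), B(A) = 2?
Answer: 48 - 12*√34 ≈ -21.971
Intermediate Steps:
P = 13/2 (P = 4 + (-2/(-2) - 3/(-2)) = 4 + (-2*(-½) - 3*(-½)) = 4 + (1 + 3/2) = 4 + 5/2 = 13/2 ≈ 6.5000)
c = 0 (c = 6 - 6 = 0)
m(w, h) = 2 - √34/2 (m(w, h) = 2 - √(2 + 13/2) = 2 - √(17/2) = 2 - √34/2)
24*m(c, -1) = 24*(2 - √34/2) = 48 - 12*√34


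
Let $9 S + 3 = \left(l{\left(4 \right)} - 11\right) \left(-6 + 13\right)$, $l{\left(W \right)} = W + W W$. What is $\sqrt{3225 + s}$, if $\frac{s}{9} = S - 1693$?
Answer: $12 i \sqrt{83} \approx 109.33 i$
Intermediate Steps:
$l{\left(W \right)} = W + W^{2}$
$S = \frac{20}{3}$ ($S = - \frac{1}{3} + \frac{\left(4 \left(1 + 4\right) - 11\right) \left(-6 + 13\right)}{9} = - \frac{1}{3} + \frac{\left(4 \cdot 5 - 11\right) 7}{9} = - \frac{1}{3} + \frac{\left(20 - 11\right) 7}{9} = - \frac{1}{3} + \frac{9 \cdot 7}{9} = - \frac{1}{3} + \frac{1}{9} \cdot 63 = - \frac{1}{3} + 7 = \frac{20}{3} \approx 6.6667$)
$s = -15177$ ($s = 9 \left(\frac{20}{3} - 1693\right) = 9 \left(- \frac{5059}{3}\right) = -15177$)
$\sqrt{3225 + s} = \sqrt{3225 - 15177} = \sqrt{-11952} = 12 i \sqrt{83}$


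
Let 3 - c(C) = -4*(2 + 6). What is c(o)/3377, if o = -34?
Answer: 35/3377 ≈ 0.010364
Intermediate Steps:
c(C) = 35 (c(C) = 3 - (-4)*(2 + 6) = 3 - (-4)*8 = 3 - 1*(-32) = 3 + 32 = 35)
c(o)/3377 = 35/3377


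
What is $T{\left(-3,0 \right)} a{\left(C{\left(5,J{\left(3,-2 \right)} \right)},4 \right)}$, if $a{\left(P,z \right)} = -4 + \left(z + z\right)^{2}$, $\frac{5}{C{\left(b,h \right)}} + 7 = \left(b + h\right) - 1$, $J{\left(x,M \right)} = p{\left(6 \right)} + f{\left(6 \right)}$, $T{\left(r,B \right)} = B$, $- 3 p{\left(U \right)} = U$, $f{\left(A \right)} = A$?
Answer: $0$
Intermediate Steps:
$p{\left(U \right)} = - \frac{U}{3}$
$J{\left(x,M \right)} = 4$ ($J{\left(x,M \right)} = \left(- \frac{1}{3}\right) 6 + 6 = -2 + 6 = 4$)
$C{\left(b,h \right)} = \frac{5}{-8 + b + h}$ ($C{\left(b,h \right)} = \frac{5}{-7 - \left(1 - b - h\right)} = \frac{5}{-7 + \left(-1 + b + h\right)} = \frac{5}{-8 + b + h}$)
$a{\left(P,z \right)} = -4 + 4 z^{2}$ ($a{\left(P,z \right)} = -4 + \left(2 z\right)^{2} = -4 + 4 z^{2}$)
$T{\left(-3,0 \right)} a{\left(C{\left(5,J{\left(3,-2 \right)} \right)},4 \right)} = 0 \left(-4 + 4 \cdot 4^{2}\right) = 0 \left(-4 + 4 \cdot 16\right) = 0 \left(-4 + 64\right) = 0 \cdot 60 = 0$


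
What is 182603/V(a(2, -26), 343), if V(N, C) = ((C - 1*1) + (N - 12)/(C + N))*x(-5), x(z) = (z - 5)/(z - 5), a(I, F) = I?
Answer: 12599607/23596 ≈ 533.97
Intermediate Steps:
x(z) = 1 (x(z) = (-5 + z)/(-5 + z) = 1)
V(N, C) = -1 + C + (-12 + N)/(C + N) (V(N, C) = ((C - 1*1) + (N - 12)/(C + N))*1 = ((C - 1) + (-12 + N)/(C + N))*1 = ((-1 + C) + (-12 + N)/(C + N))*1 = (-1 + C + (-12 + N)/(C + N))*1 = -1 + C + (-12 + N)/(C + N))
182603/V(a(2, -26), 343) = 182603/(((-12 + 343**2 - 1*343 + 343*2)/(343 + 2))) = 182603/(((-12 + 117649 - 343 + 686)/345)) = 182603/(((1/345)*117980)) = 182603/(23596/69) = 182603*(69/23596) = 12599607/23596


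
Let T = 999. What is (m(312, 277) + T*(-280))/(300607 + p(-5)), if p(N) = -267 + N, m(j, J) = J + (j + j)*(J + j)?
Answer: 88093/300335 ≈ 0.29332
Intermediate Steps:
m(j, J) = J + 2*j*(J + j) (m(j, J) = J + (2*j)*(J + j) = J + 2*j*(J + j))
(m(312, 277) + T*(-280))/(300607 + p(-5)) = ((277 + 2*312**2 + 2*277*312) + 999*(-280))/(300607 + (-267 - 5)) = ((277 + 2*97344 + 172848) - 279720)/(300607 - 272) = ((277 + 194688 + 172848) - 279720)/300335 = (367813 - 279720)*(1/300335) = 88093*(1/300335) = 88093/300335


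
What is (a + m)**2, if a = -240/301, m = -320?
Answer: 9323833600/90601 ≈ 1.0291e+5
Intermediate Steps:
a = -240/301 (a = -240*1/301 = -240/301 ≈ -0.79734)
(a + m)**2 = (-240/301 - 320)**2 = (-96560/301)**2 = 9323833600/90601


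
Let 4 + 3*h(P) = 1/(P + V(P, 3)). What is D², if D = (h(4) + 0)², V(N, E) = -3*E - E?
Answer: 14641/4096 ≈ 3.5745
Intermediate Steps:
V(N, E) = -4*E
h(P) = -4/3 + 1/(3*(-12 + P)) (h(P) = -4/3 + 1/(3*(P - 4*3)) = -4/3 + 1/(3*(P - 12)) = -4/3 + 1/(3*(-12 + P)))
D = 121/64 (D = ((49 - 4*4)/(3*(-12 + 4)) + 0)² = ((⅓)*(49 - 16)/(-8) + 0)² = ((⅓)*(-⅛)*33 + 0)² = (-11/8 + 0)² = (-11/8)² = 121/64 ≈ 1.8906)
D² = (121/64)² = 14641/4096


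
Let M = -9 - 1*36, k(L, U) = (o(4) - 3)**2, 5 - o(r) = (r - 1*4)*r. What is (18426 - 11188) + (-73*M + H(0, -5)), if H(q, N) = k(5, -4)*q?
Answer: 10523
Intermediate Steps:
o(r) = 5 - r*(-4 + r) (o(r) = 5 - (r - 1*4)*r = 5 - (r - 4)*r = 5 - (-4 + r)*r = 5 - r*(-4 + r))
k(L, U) = 4 (k(L, U) = ((5 - 1*4**2 + 4*4) - 3)**2 = ((5 - 1*16 + 16) - 3)**2 = ((5 - 16 + 16) - 3)**2 = (5 - 3)**2 = 2**2 = 4)
M = -45 (M = -9 - 36 = -45)
H(q, N) = 4*q
(18426 - 11188) + (-73*M + H(0, -5)) = (18426 - 11188) + (-73*(-45) + 4*0) = 7238 + (3285 + 0) = 7238 + 3285 = 10523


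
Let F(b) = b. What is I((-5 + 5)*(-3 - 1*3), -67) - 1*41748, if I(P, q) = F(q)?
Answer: -41815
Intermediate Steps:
I(P, q) = q
I((-5 + 5)*(-3 - 1*3), -67) - 1*41748 = -67 - 1*41748 = -67 - 41748 = -41815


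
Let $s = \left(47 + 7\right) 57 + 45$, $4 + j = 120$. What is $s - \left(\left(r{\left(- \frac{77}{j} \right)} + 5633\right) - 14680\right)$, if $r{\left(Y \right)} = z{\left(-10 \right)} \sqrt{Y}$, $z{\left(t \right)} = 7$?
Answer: $12170 - \frac{7 i \sqrt{2233}}{58} \approx 12170.0 - 5.7031 i$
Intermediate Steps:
$j = 116$ ($j = -4 + 120 = 116$)
$r{\left(Y \right)} = 7 \sqrt{Y}$
$s = 3123$ ($s = 54 \cdot 57 + 45 = 3078 + 45 = 3123$)
$s - \left(\left(r{\left(- \frac{77}{j} \right)} + 5633\right) - 14680\right) = 3123 - \left(\left(7 \sqrt{- \frac{77}{116}} + 5633\right) - 14680\right) = 3123 - \left(\left(7 \frac{i \sqrt{2233}}{58} + 5633\right) - 14680\right) = 3123 - \left(\left(\frac{7 i \sqrt{2233}}{58} + 5633\right) - 14680\right) = 3123 - \left(\left(5633 + \frac{7 i \sqrt{2233}}{58}\right) - 14680\right) = 3123 - \left(-9047 + \frac{7 i \sqrt{2233}}{58}\right) = 3123 + \left(9047 - \frac{7 i \sqrt{2233}}{58}\right) = 12170 - \frac{7 i \sqrt{2233}}{58}$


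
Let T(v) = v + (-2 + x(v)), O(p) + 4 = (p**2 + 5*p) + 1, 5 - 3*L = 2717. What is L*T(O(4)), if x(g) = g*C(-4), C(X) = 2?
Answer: -87688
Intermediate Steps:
L = -904 (L = 5/3 - 1/3*2717 = 5/3 - 2717/3 = -904)
O(p) = -3 + p**2 + 5*p (O(p) = -4 + ((p**2 + 5*p) + 1) = -4 + (1 + p**2 + 5*p) = -3 + p**2 + 5*p)
x(g) = 2*g (x(g) = g*2 = 2*g)
T(v) = -2 + 3*v (T(v) = v + (-2 + 2*v) = -2 + 3*v)
L*T(O(4)) = -904*(-2 + 3*(-3 + 4**2 + 5*4)) = -904*(-2 + 3*(-3 + 16 + 20)) = -904*(-2 + 3*33) = -904*(-2 + 99) = -904*97 = -87688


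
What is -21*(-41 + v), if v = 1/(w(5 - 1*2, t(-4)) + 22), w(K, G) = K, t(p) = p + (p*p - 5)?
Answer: 21504/25 ≈ 860.16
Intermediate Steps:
t(p) = -5 + p + p² (t(p) = p + (p² - 5) = p + (-5 + p²) = -5 + p + p²)
v = 1/25 (v = 1/((5 - 1*2) + 22) = 1/((5 - 2) + 22) = 1/(3 + 22) = 1/25 ≈ 0.040000)
-21*(-41 + v) = -21*(-41 + 1/25) = -21*(-1024/25) = 21504/25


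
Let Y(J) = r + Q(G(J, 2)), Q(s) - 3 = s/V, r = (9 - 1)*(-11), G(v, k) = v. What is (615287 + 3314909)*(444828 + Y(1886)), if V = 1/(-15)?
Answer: 1636741914788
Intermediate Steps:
V = -1/15 ≈ -0.066667
r = -88 (r = 8*(-11) = -88)
Q(s) = 3 - 15*s (Q(s) = 3 + s/(-1/15) = 3 + s*(-15) = 3 - 15*s)
Y(J) = -85 - 15*J (Y(J) = -88 + (3 - 15*J) = -85 - 15*J)
(615287 + 3314909)*(444828 + Y(1886)) = (615287 + 3314909)*(444828 + (-85 - 15*1886)) = 3930196*(444828 + (-85 - 28290)) = 3930196*(444828 - 28375) = 3930196*416453 = 1636741914788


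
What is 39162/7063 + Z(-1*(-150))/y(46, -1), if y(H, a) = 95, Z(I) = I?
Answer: 955968/134197 ≈ 7.1236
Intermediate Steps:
39162/7063 + Z(-1*(-150))/y(46, -1) = 39162/7063 - 1*(-150)/95 = 39162*(1/7063) + 150*(1/95) = 39162/7063 + 30/19 = 955968/134197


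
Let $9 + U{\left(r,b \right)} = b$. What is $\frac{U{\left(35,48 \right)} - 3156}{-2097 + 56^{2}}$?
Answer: $-3$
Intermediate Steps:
$U{\left(r,b \right)} = -9 + b$
$\frac{U{\left(35,48 \right)} - 3156}{-2097 + 56^{2}} = \frac{\left(-9 + 48\right) - 3156}{-2097 + 56^{2}} = \frac{39 - 3156}{-2097 + 3136} = - \frac{3117}{1039} = \left(-3117\right) \frac{1}{1039} = -3$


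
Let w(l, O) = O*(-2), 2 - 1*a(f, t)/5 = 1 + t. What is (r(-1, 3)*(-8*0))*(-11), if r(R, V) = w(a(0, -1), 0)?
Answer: 0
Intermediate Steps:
a(f, t) = 5 - 5*t (a(f, t) = 10 - 5*(1 + t) = 10 + (-5 - 5*t) = 5 - 5*t)
w(l, O) = -2*O
r(R, V) = 0 (r(R, V) = -2*0 = 0)
(r(-1, 3)*(-8*0))*(-11) = (0*(-8*0))*(-11) = (0*0)*(-11) = 0*(-11) = 0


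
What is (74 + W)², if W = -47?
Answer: 729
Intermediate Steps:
(74 + W)² = (74 - 47)² = 27² = 729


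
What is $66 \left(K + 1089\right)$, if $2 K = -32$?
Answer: $70818$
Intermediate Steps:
$K = -16$ ($K = \frac{1}{2} \left(-32\right) = -16$)
$66 \left(K + 1089\right) = 66 \left(-16 + 1089\right) = 66 \cdot 1073 = 70818$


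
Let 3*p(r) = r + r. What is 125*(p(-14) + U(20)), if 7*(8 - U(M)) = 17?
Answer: -9875/21 ≈ -470.24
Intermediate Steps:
U(M) = 39/7 (U(M) = 8 - ⅐*17 = 8 - 17/7 = 39/7)
p(r) = 2*r/3 (p(r) = (r + r)/3 = (2*r)/3 = 2*r/3)
125*(p(-14) + U(20)) = 125*((⅔)*(-14) + 39/7) = 125*(-28/3 + 39/7) = 125*(-79/21) = -9875/21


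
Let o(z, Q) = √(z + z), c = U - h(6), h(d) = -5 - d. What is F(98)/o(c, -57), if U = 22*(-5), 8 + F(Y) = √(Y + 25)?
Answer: I*√22*(8 - √123)/66 ≈ -0.21963*I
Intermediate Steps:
F(Y) = -8 + √(25 + Y) (F(Y) = -8 + √(Y + 25) = -8 + √(25 + Y))
U = -110
c = -99 (c = -110 - (-5 - 1*6) = -110 - (-5 - 6) = -110 - 1*(-11) = -110 + 11 = -99)
o(z, Q) = √2*√z (o(z, Q) = √(2*z) = √2*√z)
F(98)/o(c, -57) = (-8 + √(25 + 98))/((√2*√(-99))) = (-8 + √123)/((√2*(3*I*√11))) = (-8 + √123)/((3*I*√22)) = (-8 + √123)*(-I*√22/66) = -I*√22*(-8 + √123)/66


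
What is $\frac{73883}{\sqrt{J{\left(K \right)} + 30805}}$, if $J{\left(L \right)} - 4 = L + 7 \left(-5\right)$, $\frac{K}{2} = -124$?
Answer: $\frac{73883 \sqrt{30526}}{30526} \approx 422.87$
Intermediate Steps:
$K = -248$ ($K = 2 \left(-124\right) = -248$)
$J{\left(L \right)} = -31 + L$ ($J{\left(L \right)} = 4 + \left(L + 7 \left(-5\right)\right) = 4 + \left(L - 35\right) = 4 + \left(-35 + L\right) = -31 + L$)
$\frac{73883}{\sqrt{J{\left(K \right)} + 30805}} = \frac{73883}{\sqrt{\left(-31 - 248\right) + 30805}} = \frac{73883}{\sqrt{-279 + 30805}} = \frac{73883}{\sqrt{30526}} = 73883 \frac{\sqrt{30526}}{30526} = \frac{73883 \sqrt{30526}}{30526}$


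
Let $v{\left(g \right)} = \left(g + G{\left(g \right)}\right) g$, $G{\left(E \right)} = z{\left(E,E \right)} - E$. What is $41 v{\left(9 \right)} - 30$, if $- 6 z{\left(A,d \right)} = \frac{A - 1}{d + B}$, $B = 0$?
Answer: $- \frac{254}{3} \approx -84.667$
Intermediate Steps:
$z{\left(A,d \right)} = - \frac{-1 + A}{6 d}$ ($z{\left(A,d \right)} = - \frac{\left(A - 1\right) \frac{1}{d + 0}}{6} = - \frac{\left(-1 + A\right) \frac{1}{d}}{6} = - \frac{\frac{1}{d} \left(-1 + A\right)}{6} = - \frac{-1 + A}{6 d}$)
$G{\left(E \right)} = - E + \frac{1 - E}{6 E}$ ($G{\left(E \right)} = \frac{1 - E}{6 E} - E = - E + \frac{1 - E}{6 E}$)
$v{\left(g \right)} = g \left(- \frac{1}{6} + \frac{1}{6 g}\right)$ ($v{\left(g \right)} = \left(g - \left(\frac{1}{6} + g - \frac{1}{6 g}\right)\right) g = \left(- \frac{1}{6} + \frac{1}{6 g}\right) g = g \left(- \frac{1}{6} + \frac{1}{6 g}\right)$)
$41 v{\left(9 \right)} - 30 = 41 \left(\frac{1}{6} - \frac{3}{2}\right) - 30 = 41 \left(- \frac{4}{3}\right) - 30 = - \frac{164}{3} - 30 = - \frac{254}{3}$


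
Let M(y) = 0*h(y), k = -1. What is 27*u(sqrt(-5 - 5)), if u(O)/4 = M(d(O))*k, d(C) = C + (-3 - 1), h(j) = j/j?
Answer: 0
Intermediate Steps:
h(j) = 1
d(C) = -4 + C (d(C) = C - 4 = -4 + C)
M(y) = 0 (M(y) = 0*1 = 0)
u(O) = 0 (u(O) = 4*(0*(-1)) = 4*0 = 0)
27*u(sqrt(-5 - 5)) = 27*0 = 0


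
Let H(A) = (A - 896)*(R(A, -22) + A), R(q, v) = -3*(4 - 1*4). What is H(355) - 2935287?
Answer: -3127342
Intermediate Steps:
R(q, v) = 0 (R(q, v) = -3*(4 - 4) = -3*0 = 0)
H(A) = A*(-896 + A) (H(A) = (A - 896)*(0 + A) = (-896 + A)*A = A*(-896 + A))
H(355) - 2935287 = 355*(-896 + 355) - 2935287 = 355*(-541) - 2935287 = -192055 - 2935287 = -3127342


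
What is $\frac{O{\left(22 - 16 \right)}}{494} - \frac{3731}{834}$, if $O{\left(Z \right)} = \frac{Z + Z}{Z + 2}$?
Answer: $- \frac{1841863}{411996} \approx -4.4706$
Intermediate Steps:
$O{\left(Z \right)} = \frac{2 Z}{2 + Z}$
$\frac{O{\left(22 - 16 \right)}}{494} - \frac{3731}{834} = \frac{2 \left(22 - 16\right) \frac{1}{2 + \left(22 - 16\right)}}{494} - \frac{3731}{834} = \frac{2 \left(22 - 16\right)}{2 + \left(22 - 16\right)} \frac{1}{494} - \frac{3731}{834} = 2 \cdot 6 \frac{1}{2 + 6} \cdot \frac{1}{494} - \frac{3731}{834} = 2 \cdot 6 \cdot \frac{1}{8} \cdot \frac{1}{494} - \frac{3731}{834} = \frac{3}{2} \cdot \frac{1}{494} - \frac{3731}{834} = \frac{3}{988} - \frac{3731}{834} = - \frac{1841863}{411996}$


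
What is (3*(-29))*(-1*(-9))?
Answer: -783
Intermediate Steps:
(3*(-29))*(-1*(-9)) = -87*9 = -783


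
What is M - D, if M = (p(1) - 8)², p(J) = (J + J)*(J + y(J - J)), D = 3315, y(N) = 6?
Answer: -3279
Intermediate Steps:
p(J) = 2*J*(6 + J) (p(J) = (J + J)*(J + 6) = (2*J)*(6 + J) = 2*J*(6 + J))
M = 36 (M = (2*1*(6 + 1) - 8)² = (2*1*7 - 8)² = (14 - 8)² = 6² = 36)
M - D = 36 - 1*3315 = 36 - 3315 = -3279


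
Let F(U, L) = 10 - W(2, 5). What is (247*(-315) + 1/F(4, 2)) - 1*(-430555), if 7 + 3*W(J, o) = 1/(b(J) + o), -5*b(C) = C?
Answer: 99475523/282 ≈ 3.5275e+5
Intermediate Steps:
b(C) = -C/5
W(J, o) = -7/3 + 1/(3*(o - J/5)) (W(J, o) = -7/3 + 1/(3*(-J/5 + o)) = -7/3 + 1/(3*(o - J/5)))
F(U, L) = 282/23 (F(U, L) = 10 - (-5 - 7*2 + 35*5)/(3*(2 - 5*5)) = 10 - (-5 - 14 + 175)/(3*(2 - 25)) = 10 - 156/(3*(-23)) = 10 - (-1)*156/(3*23) = 10 - 1*(-52/23) = 10 + 52/23 = 282/23)
(247*(-315) + 1/F(4, 2)) - 1*(-430555) = (247*(-315) + 1/(282/23)) - 1*(-430555) = (-77805 + 23/282) + 430555 = -21940987/282 + 430555 = 99475523/282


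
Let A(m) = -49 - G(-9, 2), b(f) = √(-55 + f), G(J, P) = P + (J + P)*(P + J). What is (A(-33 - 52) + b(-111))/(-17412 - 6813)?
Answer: 4/969 - I*√166/24225 ≈ 0.004128 - 0.00053185*I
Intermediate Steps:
G(J, P) = P + (J + P)² (G(J, P) = P + (J + P)*(J + P) = P + (J + P)²)
A(m) = -100 (A(m) = -49 - (2 + (-9 + 2)²) = -49 - (2 + (-7)²) = -49 - (2 + 49) = -49 - 1*51 = -49 - 51 = -100)
(A(-33 - 52) + b(-111))/(-17412 - 6813) = (-100 + √(-55 - 111))/(-17412 - 6813) = (-100 + √(-166))/(-24225) = (-100 + I*√166)*(-1/24225) = 4/969 - I*√166/24225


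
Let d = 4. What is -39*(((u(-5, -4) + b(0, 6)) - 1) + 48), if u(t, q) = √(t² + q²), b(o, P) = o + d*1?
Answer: -1989 - 39*√41 ≈ -2238.7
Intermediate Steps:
b(o, P) = 4 + o (b(o, P) = o + 4*1 = o + 4 = 4 + o)
u(t, q) = √(q² + t²)
-39*(((u(-5, -4) + b(0, 6)) - 1) + 48) = -39*(((√((-4)² + (-5)²) + (4 + 0)) - 1) + 48) = -39*(((√(16 + 25) + 4) - 1) + 48) = -39*(((√41 + 4) - 1) + 48) = -39*(((4 + √41) - 1) + 48) = -39*((3 + √41) + 48) = -39*(51 + √41) = -1989 - 39*√41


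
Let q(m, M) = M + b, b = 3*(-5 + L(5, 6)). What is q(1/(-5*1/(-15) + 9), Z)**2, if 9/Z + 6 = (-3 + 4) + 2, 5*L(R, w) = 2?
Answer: 7056/25 ≈ 282.24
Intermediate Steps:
L(R, w) = 2/5 (L(R, w) = (1/5)*2 = 2/5)
b = -69/5 (b = 3*(-5 + 2/5) = 3*(-23/5) = -69/5 ≈ -13.800)
Z = -3 (Z = 9/(-6 + ((-3 + 4) + 2)) = 9/(-6 + (1 + 2)) = 9/(-6 + 3) = 9/(-3) = 9*(-1/3) = -3)
q(m, M) = -69/5 + M (q(m, M) = M - 69/5 = -69/5 + M)
q(1/(-5*1/(-15) + 9), Z)**2 = (-69/5 - 3)**2 = (-84/5)**2 = 7056/25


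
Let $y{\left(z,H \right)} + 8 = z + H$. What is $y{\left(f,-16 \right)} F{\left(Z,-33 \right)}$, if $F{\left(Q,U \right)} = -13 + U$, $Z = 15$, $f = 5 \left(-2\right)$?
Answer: $1564$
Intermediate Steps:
$f = -10$
$y{\left(z,H \right)} = -8 + H + z$ ($y{\left(z,H \right)} = -8 + \left(z + H\right) = -8 + \left(H + z\right) = -8 + H + z$)
$y{\left(f,-16 \right)} F{\left(Z,-33 \right)} = \left(-8 - 16 - 10\right) \left(-13 - 33\right) = \left(-34\right) \left(-46\right) = 1564$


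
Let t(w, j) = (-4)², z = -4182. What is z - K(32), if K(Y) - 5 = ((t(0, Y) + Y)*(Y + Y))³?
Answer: -28991033435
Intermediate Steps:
t(w, j) = 16
K(Y) = 5 + 8*Y³*(16 + Y)³ (K(Y) = 5 + ((16 + Y)*(Y + Y))³ = 5 + ((16 + Y)*(2*Y))³ = 5 + (2*Y*(16 + Y))³ = 5 + 8*Y³*(16 + Y)³)
z - K(32) = -4182 - (5 + 8*32³*(16 + 32)³) = -4182 - (5 + 8*32768*48³) = -4182 - (5 + 8*32768*110592) = -4182 - (5 + 28991029248) = -4182 - 1*28991029253 = -4182 - 28991029253 = -28991033435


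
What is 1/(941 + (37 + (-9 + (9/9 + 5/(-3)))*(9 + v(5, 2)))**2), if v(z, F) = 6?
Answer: 1/12605 ≈ 7.9334e-5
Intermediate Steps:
1/(941 + (37 + (-9 + (9/9 + 5/(-3)))*(9 + v(5, 2)))**2) = 1/(941 + (37 + (-9 + (9/9 + 5/(-3)))*(9 + 6))**2) = 1/(941 + (37 + (-9 + (9*(1/9) + 5*(-1/3)))*15)**2) = 1/(941 + (37 + (-9 + (1 - 5/3))*15)**2) = 1/(941 + (37 + (-9 - 2/3)*15)**2) = 1/(941 + (37 - 29/3*15)**2) = 1/(941 + (37 - 145)**2) = 1/(941 + (-108)**2) = 1/(941 + 11664) = 1/12605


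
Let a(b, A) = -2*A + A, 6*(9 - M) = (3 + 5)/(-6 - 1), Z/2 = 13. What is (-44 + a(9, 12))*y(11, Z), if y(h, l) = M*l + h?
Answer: -41992/3 ≈ -13997.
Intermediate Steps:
Z = 26 (Z = 2*13 = 26)
M = 193/21 (M = 9 - (3 + 5)/(6*(-6 - 1)) = 9 - 4/(3*(-7)) = 9 - 4*(-1)/(3*7) = 9 - 1/6*(-8/7) = 9 + 4/21 = 193/21 ≈ 9.1905)
y(h, l) = h + 193*l/21 (y(h, l) = 193*l/21 + h = h + 193*l/21)
a(b, A) = -A
(-44 + a(9, 12))*y(11, Z) = (-44 - 1*12)*(11 + (193/21)*26) = (-44 - 12)*(11 + 5018/21) = -56*5249/21 = -41992/3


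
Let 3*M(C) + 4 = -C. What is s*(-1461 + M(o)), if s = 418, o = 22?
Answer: -1842962/3 ≈ -6.1432e+5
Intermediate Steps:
M(C) = -4/3 - C/3 (M(C) = -4/3 + (-C)/3 = -4/3 - C/3)
s*(-1461 + M(o)) = 418*(-1461 + (-4/3 - ⅓*22)) = 418*(-1461 + (-4/3 - 22/3)) = 418*(-1461 - 26/3) = 418*(-4409/3) = -1842962/3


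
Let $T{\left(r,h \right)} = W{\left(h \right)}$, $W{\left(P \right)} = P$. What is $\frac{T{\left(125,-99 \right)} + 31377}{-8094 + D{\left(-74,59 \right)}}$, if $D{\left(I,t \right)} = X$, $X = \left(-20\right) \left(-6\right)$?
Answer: $- \frac{5213}{1329} \approx -3.9225$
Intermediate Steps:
$X = 120$
$D{\left(I,t \right)} = 120$
$T{\left(r,h \right)} = h$
$\frac{T{\left(125,-99 \right)} + 31377}{-8094 + D{\left(-74,59 \right)}} = \frac{-99 + 31377}{-8094 + 120} = \frac{31278}{-7974} = 31278 \left(- \frac{1}{7974}\right) = - \frac{5213}{1329}$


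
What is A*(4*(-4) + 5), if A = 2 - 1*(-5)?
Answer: -77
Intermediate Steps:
A = 7 (A = 2 + 5 = 7)
A*(4*(-4) + 5) = 7*(4*(-4) + 5) = 7*(-16 + 5) = 7*(-11) = -77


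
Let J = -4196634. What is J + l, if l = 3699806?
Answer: -496828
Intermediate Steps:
J + l = -4196634 + 3699806 = -496828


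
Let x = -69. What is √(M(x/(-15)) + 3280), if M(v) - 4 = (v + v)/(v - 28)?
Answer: √4994366/39 ≈ 57.303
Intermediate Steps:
M(v) = 4 + 2*v/(-28 + v) (M(v) = 4 + (v + v)/(v - 28) = 4 + (2*v)/(-28 + v) = 4 + 2*v/(-28 + v))
√(M(x/(-15)) + 3280) = √(2*(-56 + 3*(-69/(-15)))/(-28 - 69/(-15)) + 3280) = √(2*(-56 + 3*(-69*(-1/15)))/(-28 - 69*(-1/15)) + 3280) = √(2*(-56 + 3*(23/5))/(-28 + 23/5) + 3280) = √(2*(-56 + 69/5)/(-117/5) + 3280) = √(2*(-5/117)*(-211/5) + 3280) = √(422/117 + 3280) = √(384182/117) = √4994366/39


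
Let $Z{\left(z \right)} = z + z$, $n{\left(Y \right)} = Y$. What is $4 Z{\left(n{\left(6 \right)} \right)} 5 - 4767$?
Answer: $-4527$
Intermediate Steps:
$Z{\left(z \right)} = 2 z$
$4 Z{\left(n{\left(6 \right)} \right)} 5 - 4767 = 4 \cdot 2 \cdot 6 \cdot 5 - 4767 = 4 \cdot 12 \cdot 5 - 4767 = 48 \cdot 5 - 4767 = 240 - 4767 = -4527$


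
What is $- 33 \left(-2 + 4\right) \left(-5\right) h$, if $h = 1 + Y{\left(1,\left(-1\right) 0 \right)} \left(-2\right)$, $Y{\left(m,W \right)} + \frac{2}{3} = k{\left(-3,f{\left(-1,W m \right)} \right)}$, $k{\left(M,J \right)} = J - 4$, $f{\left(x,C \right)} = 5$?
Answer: $110$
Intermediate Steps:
$k{\left(M,J \right)} = -4 + J$ ($k{\left(M,J \right)} = J - 4 = -4 + J$)
$Y{\left(m,W \right)} = \frac{1}{3}$ ($Y{\left(m,W \right)} = - \frac{2}{3} + \left(-4 + 5\right) = - \frac{2}{3} + 1 = \frac{1}{3}$)
$h = \frac{1}{3}$ ($h = 1 + \frac{1}{3} \left(-2\right) = 1 - \frac{2}{3} = \frac{1}{3} \approx 0.33333$)
$- 33 \left(-2 + 4\right) \left(-5\right) h = - 33 \left(-2 + 4\right) \left(-5\right) \frac{1}{3} = - 33 \cdot 2 \left(-5\right) \frac{1}{3} = \left(-33\right) \left(-10\right) \frac{1}{3} = 330 \cdot \frac{1}{3} = 110$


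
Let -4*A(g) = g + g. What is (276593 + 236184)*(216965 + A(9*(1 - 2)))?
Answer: 222513938603/2 ≈ 1.1126e+11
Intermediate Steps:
A(g) = -g/2 (A(g) = -(g + g)/4 = -g/2)
(276593 + 236184)*(216965 + A(9*(1 - 2))) = (276593 + 236184)*(216965 - 9*(1 - 2)/2) = 512777*(216965 - 9*(-1)/2) = 512777*(216965 - ½*(-9)) = 512777*(216965 + 9/2) = 512777*(433939/2) = 222513938603/2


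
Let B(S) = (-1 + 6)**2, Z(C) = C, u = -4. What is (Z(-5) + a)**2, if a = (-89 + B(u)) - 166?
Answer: 55225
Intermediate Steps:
B(S) = 25 (B(S) = 5**2 = 25)
a = -230 (a = (-89 + 25) - 166 = -64 - 166 = -230)
(Z(-5) + a)**2 = (-5 - 230)**2 = (-235)**2 = 55225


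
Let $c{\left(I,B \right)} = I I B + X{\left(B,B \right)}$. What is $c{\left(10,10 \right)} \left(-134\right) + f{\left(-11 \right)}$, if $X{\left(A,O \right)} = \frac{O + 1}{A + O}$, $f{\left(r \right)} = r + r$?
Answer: $- \frac{1340957}{10} \approx -1.341 \cdot 10^{5}$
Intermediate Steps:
$f{\left(r \right)} = 2 r$
$X{\left(A,O \right)} = \frac{1 + O}{A + O}$
$c{\left(I,B \right)} = B I^{2} + \frac{1 + B}{2 B}$ ($c{\left(I,B \right)} = I I B + \frac{1 + B}{B + B} = I^{2} B + \frac{1 + B}{2 B} = B I^{2} + \frac{1}{2 B} \left(1 + B\right) = B I^{2} + \frac{1 + B}{2 B}$)
$c{\left(10,10 \right)} \left(-134\right) + f{\left(-11 \right)} = \left(\frac{1}{2} + \frac{1}{2 \cdot 10} + 10 \cdot 10^{2}\right) \left(-134\right) + 2 \left(-11\right) = \left(\frac{1}{2} + \frac{1}{2} \cdot \frac{1}{10} + 10 \cdot 100\right) \left(-134\right) - 22 = \left(\frac{1}{2} + \frac{1}{20} + 1000\right) \left(-134\right) - 22 = \frac{20011}{20} \left(-134\right) - 22 = - \frac{1340737}{10} - 22 = - \frac{1340957}{10}$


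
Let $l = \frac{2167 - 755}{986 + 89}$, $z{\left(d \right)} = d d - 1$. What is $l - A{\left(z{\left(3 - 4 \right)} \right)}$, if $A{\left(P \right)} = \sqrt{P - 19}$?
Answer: $\frac{1412}{1075} - i \sqrt{19} \approx 1.3135 - 4.3589 i$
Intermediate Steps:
$z{\left(d \right)} = -1 + d^{2}$ ($z{\left(d \right)} = d^{2} - 1 = -1 + d^{2}$)
$l = \frac{1412}{1075} \approx 1.3135$
$A{\left(P \right)} = \sqrt{-19 + P}$
$l - A{\left(z{\left(3 - 4 \right)} \right)} = \frac{1412}{1075} - \sqrt{-19 - \left(1 - \left(3 - 4\right)^{2}\right)} = \frac{1412}{1075} - \sqrt{-19 - \left(1 - \left(-1\right)^{2}\right)} = \frac{1412}{1075} - \sqrt{-19 + \left(-1 + 1\right)} = \frac{1412}{1075} - \sqrt{-19 + 0} = \frac{1412}{1075} - \sqrt{-19} = \frac{1412}{1075} - i \sqrt{19}$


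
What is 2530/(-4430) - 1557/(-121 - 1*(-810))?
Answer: -864068/305227 ≈ -2.8309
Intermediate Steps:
2530/(-4430) - 1557/(-121 - 1*(-810)) = 2530*(-1/4430) - 1557/(-121 + 810) = -253/443 - 1557/689 = -864068/305227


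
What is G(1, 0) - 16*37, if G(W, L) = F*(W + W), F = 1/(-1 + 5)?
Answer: -1183/2 ≈ -591.50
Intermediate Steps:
F = ¼ (F = 1/4 = ¼ ≈ 0.25000)
G(W, L) = W/2 (G(W, L) = (W + W)/4 = (2*W)/4 = W/2)
G(1, 0) - 16*37 = (½)*1 - 16*37 = ½ - 592 = -1183/2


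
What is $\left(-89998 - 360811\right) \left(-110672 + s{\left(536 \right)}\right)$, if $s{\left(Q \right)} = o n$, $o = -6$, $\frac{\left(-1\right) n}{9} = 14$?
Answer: $49551122044$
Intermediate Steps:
$n = -126$ ($n = \left(-9\right) 14 = -126$)
$s{\left(Q \right)} = 756$ ($s{\left(Q \right)} = \left(-6\right) \left(-126\right) = 756$)
$\left(-89998 - 360811\right) \left(-110672 + s{\left(536 \right)}\right) = \left(-89998 - 360811\right) \left(-110672 + 756\right) = \left(-450809\right) \left(-109916\right) = 49551122044$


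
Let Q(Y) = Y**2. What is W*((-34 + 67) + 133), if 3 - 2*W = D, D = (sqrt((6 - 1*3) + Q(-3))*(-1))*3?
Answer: 249 + 498*sqrt(3) ≈ 1111.6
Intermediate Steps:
D = -6*sqrt(3) (D = (sqrt((6 - 1*3) + (-3)**2)*(-1))*3 = (sqrt((6 - 3) + 9)*(-1))*3 = (sqrt(3 + 9)*(-1))*3 = (sqrt(12)*(-1))*3 = ((2*sqrt(3))*(-1))*3 = -2*sqrt(3)*3 = -6*sqrt(3) ≈ -10.392)
W = 3/2 + 3*sqrt(3) (W = 3/2 - (-3)*sqrt(3) = 3/2 + 3*sqrt(3) ≈ 6.6962)
W*((-34 + 67) + 133) = (3/2 + 3*sqrt(3))*((-34 + 67) + 133) = (3/2 + 3*sqrt(3))*(33 + 133) = (3/2 + 3*sqrt(3))*166 = 249 + 498*sqrt(3)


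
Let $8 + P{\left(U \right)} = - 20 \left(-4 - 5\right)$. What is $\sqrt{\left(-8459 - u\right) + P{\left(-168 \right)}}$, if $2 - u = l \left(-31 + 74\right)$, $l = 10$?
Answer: $i \sqrt{7859} \approx 88.651 i$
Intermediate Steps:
$P{\left(U \right)} = 172$ ($P{\left(U \right)} = -8 - 20 \left(-4 - 5\right) = -8 - -180 = -8 + 180 = 172$)
$u = -428$ ($u = 2 - 10 \left(-31 + 74\right) = 2 - 10 \cdot 43 = 2 - 430 = -428$)
$\sqrt{\left(-8459 - u\right) + P{\left(-168 \right)}} = \sqrt{\left(-8459 - -428\right) + 172} = \sqrt{\left(-8459 + 428\right) + 172} = \sqrt{-8031 + 172} = \sqrt{-7859} = i \sqrt{7859}$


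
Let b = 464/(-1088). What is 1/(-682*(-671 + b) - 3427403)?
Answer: -34/100962665 ≈ -3.3676e-7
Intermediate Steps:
b = -29/68 (b = 464*(-1/1088) = -29/68 ≈ -0.42647)
1/(-682*(-671 + b) - 3427403) = 1/(-682*(-671 - 29/68) - 3427403) = 1/(-682*(-45657/68) - 3427403) = 1/(15569037/34 - 3427403) = 1/(-100962665/34) = -34/100962665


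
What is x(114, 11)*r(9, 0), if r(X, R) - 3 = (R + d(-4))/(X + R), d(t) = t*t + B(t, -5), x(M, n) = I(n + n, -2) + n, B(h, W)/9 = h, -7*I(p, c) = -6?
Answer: 83/9 ≈ 9.2222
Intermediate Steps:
I(p, c) = 6/7 (I(p, c) = -⅐*(-6) = 6/7)
B(h, W) = 9*h
x(M, n) = 6/7 + n
d(t) = t² + 9*t (d(t) = t*t + 9*t = t² + 9*t)
r(X, R) = 3 + (-20 + R)/(R + X) (r(X, R) = 3 + (R - 4*(9 - 4))/(X + R) = 3 + (R - 4*5)/(R + X) = 3 + (R - 20)/(R + X) = 3 + (-20 + R)/(R + X))
x(114, 11)*r(9, 0) = (6/7 + 11)*((-20 + 3*9 + 4*0)/(0 + 9)) = 83*((-20 + 27 + 0)/9)/7 = 83*((⅑)*7)/7 = (83/7)*(7/9) = 83/9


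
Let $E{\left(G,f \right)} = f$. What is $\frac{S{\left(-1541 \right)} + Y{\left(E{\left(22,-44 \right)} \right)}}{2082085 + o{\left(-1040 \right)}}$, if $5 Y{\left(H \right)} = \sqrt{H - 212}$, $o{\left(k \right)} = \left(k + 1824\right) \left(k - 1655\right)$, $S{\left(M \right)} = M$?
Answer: $\frac{1541}{30795} - \frac{16 i}{153975} \approx 0.050041 - 0.00010391 i$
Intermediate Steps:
$o{\left(k \right)} = \left(-1655 + k\right) \left(1824 + k\right)$ ($o{\left(k \right)} = \left(1824 + k\right) \left(-1655 + k\right) = \left(-1655 + k\right) \left(1824 + k\right)$)
$Y{\left(H \right)} = \frac{\sqrt{-212 + H}}{5}$ ($Y{\left(H \right)} = \frac{\sqrt{H - 212}}{5} = \frac{\sqrt{-212 + H}}{5}$)
$\frac{S{\left(-1541 \right)} + Y{\left(E{\left(22,-44 \right)} \right)}}{2082085 + o{\left(-1040 \right)}} = \frac{-1541 + \frac{\sqrt{-212 - 44}}{5}}{2082085 + \left(-3018720 + \left(-1040\right)^{2} + 169 \left(-1040\right)\right)} = \frac{-1541 + \frac{\sqrt{-256}}{5}}{2082085 - 2112880} = \frac{-1541 + \frac{16 i}{5}}{2082085 - 2112880} = \frac{-1541 + \frac{16 i}{5}}{-30795} = \left(-1541 + \frac{16 i}{5}\right) \left(- \frac{1}{30795}\right) = \frac{1541}{30795} - \frac{16 i}{153975}$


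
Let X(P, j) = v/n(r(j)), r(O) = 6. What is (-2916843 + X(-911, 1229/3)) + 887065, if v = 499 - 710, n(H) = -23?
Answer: -46684683/23 ≈ -2.0298e+6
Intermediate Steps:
v = -211
X(P, j) = 211/23 (X(P, j) = -211/(-23) = -211*(-1/23) = 211/23)
(-2916843 + X(-911, 1229/3)) + 887065 = (-2916843 + 211/23) + 887065 = -67087178/23 + 887065 = -46684683/23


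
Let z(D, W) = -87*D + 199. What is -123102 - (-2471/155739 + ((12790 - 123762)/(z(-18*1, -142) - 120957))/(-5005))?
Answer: -2859259887511606853/23226757163610 ≈ -1.2310e+5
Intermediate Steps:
z(D, W) = 199 - 87*D
-123102 - (-2471/155739 + ((12790 - 123762)/(z(-18*1, -142) - 120957))/(-5005)) = -123102 - (-2471/155739 + ((12790 - 123762)/((199 - (-1566)) - 120957))/(-5005)) = -123102 - (-2471*1/155739 - 110972/((199 - 87*(-18)) - 120957)*(-1/5005)) = -123102 - (-2471/155739 - 110972/((199 + 1566) - 120957)*(-1/5005)) = -123102 - (-2471/155739 - 110972/(1765 - 120957)*(-1/5005)) = -123102 - (-2471/155739 - 110972/(-119192)*(-1/5005)) = -123102 - (-2471/155739 - 110972*(-1/119192)*(-1/5005)) = -123102 - (-2471/155739 + (27743/29798)*(-1/5005)) = -123102 - (-2471/155739 - 27743/149138990) = -123102 - 1*(-372843111367/23226757163610) = -123102 + 372843111367/23226757163610 = -2859259887511606853/23226757163610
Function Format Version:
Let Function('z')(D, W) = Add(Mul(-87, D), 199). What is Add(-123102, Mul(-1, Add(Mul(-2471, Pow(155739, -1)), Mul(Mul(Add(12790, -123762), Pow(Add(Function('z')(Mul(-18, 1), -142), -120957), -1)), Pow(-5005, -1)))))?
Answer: Rational(-2859259887511606853, 23226757163610) ≈ -1.2310e+5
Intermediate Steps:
Function('z')(D, W) = Add(199, Mul(-87, D))
Add(-123102, Mul(-1, Add(Mul(-2471, Pow(155739, -1)), Mul(Mul(Add(12790, -123762), Pow(Add(Function('z')(Mul(-18, 1), -142), -120957), -1)), Pow(-5005, -1))))) = Add(-123102, Mul(-1, Add(Mul(-2471, Pow(155739, -1)), Mul(Mul(Add(12790, -123762), Pow(Add(Add(199, Mul(-87, Mul(-18, 1))), -120957), -1)), Pow(-5005, -1))))) = Add(-123102, Mul(-1, Add(Mul(-2471, Rational(1, 155739)), Mul(Mul(-110972, Pow(Add(Add(199, Mul(-87, -18)), -120957), -1)), Rational(-1, 5005))))) = Add(-123102, Mul(-1, Add(Rational(-2471, 155739), Mul(Mul(-110972, Pow(Add(Add(199, 1566), -120957), -1)), Rational(-1, 5005))))) = Add(-123102, Mul(-1, Add(Rational(-2471, 155739), Mul(Mul(-110972, Pow(Add(1765, -120957), -1)), Rational(-1, 5005))))) = Add(-123102, Mul(-1, Add(Rational(-2471, 155739), Mul(Mul(-110972, Pow(-119192, -1)), Rational(-1, 5005))))) = Add(-123102, Mul(-1, Add(Rational(-2471, 155739), Mul(Mul(-110972, Rational(-1, 119192)), Rational(-1, 5005))))) = Add(-123102, Mul(-1, Add(Rational(-2471, 155739), Mul(Rational(27743, 29798), Rational(-1, 5005))))) = Add(-123102, Mul(-1, Add(Rational(-2471, 155739), Rational(-27743, 149138990)))) = Add(-123102, Mul(-1, Rational(-372843111367, 23226757163610))) = Add(-123102, Rational(372843111367, 23226757163610)) = Rational(-2859259887511606853, 23226757163610)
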